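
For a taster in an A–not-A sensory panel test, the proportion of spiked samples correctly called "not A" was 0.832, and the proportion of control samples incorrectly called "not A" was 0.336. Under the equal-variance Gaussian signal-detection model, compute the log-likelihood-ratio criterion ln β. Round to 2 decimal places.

z(H) = z(0.832) = 0.962
z(FA) = z(0.336) = -0.423
ln β = −½·[z(H)² − z(FA)²] = −0.5 × (0.925 − 0.179) = -0.373

ln β = -0.37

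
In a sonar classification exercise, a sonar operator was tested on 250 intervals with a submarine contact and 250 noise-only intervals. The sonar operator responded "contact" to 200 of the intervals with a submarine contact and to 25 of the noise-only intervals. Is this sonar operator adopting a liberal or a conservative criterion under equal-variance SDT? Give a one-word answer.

z(H) = 0.842, z(FA) = -1.282
c = −½·(z(H) + z(FA)) = 0.220
c > 0 → conservative criterion (biased toward responding “no”).

conservative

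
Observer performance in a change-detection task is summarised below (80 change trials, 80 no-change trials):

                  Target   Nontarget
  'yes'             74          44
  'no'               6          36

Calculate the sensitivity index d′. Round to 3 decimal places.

d′ = 1.314

H = 74/80 = 0.9250
FA = 44/80 = 0.5500
z(0.9250) = 1.4395, z(0.5500) = 0.1257
d' = z(H) − z(FA) = 1.4395 − 0.1257 = 1.3138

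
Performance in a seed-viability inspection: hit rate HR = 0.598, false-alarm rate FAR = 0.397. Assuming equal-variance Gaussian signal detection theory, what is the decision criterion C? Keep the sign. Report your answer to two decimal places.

z(0.598) = 0.248, z(0.397) = -0.261
c = −½·[z(H) + z(FA)] = −0.5 × (0.248 + (-0.261)) = 0.0065

C = 0.01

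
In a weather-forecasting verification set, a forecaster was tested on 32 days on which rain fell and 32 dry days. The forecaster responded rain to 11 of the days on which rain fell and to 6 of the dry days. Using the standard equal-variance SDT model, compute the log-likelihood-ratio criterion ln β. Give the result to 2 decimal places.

ln β = 0.31

H = 11/32 = 0.3438
FA = 6/32 = 0.1875
z(H) = -0.402
z(FA) = -0.887
ln β = −½·[z(H)² − z(FA)²] = −0.5 × (0.162 − 0.787) = 0.3125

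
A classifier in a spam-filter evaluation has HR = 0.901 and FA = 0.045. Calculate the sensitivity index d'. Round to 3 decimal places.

z(H) = z(0.901) = 1.2873
z(FA) = z(0.045) = -1.6954
d' = z(H) − z(FA) = 1.2873 − (-1.6954) = 2.9827

d' = 2.983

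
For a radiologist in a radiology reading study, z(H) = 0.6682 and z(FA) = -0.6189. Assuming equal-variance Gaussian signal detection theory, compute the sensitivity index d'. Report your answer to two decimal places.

d' = z(H) − z(FA) = 0.6682 − (-0.6189) = 1.2871

d' = 1.29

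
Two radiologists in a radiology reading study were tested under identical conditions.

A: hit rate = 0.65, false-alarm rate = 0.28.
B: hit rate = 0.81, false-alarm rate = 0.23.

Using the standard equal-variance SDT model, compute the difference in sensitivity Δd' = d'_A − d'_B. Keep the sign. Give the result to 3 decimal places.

A: z(0.65) = 0.3853, z(0.28) = -0.5828, d' = 0.9681
B: z(0.81) = 0.8779, z(0.23) = -0.7388, d' = 1.6167
Δd' = d'_A − d'_B = 0.9681 − 1.6167 = -0.6486
B has the higher sensitivity.

Δd' = -0.649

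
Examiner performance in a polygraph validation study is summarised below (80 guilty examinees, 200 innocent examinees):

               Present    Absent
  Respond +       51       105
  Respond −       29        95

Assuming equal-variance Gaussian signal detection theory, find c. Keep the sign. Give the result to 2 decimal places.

c = -0.21

H = 51/80 = 0.6375
FA = 105/200 = 0.5250
z(H) = z(0.6375) = 0.352
z(FA) = z(0.5250) = 0.063
c = −½·[z(H) + z(FA)] = −0.5 × (0.352 + 0.063) = -0.2075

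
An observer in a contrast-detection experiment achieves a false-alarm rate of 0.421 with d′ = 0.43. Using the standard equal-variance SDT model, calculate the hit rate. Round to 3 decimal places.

hit rate = 0.591

z(false-alarm rate) = z(0.421) = -0.1993
z(H) = z(FA) + d' = -0.1993 + 0.43 = 0.2307
hit rate = Φ(0.2307) = 0.5912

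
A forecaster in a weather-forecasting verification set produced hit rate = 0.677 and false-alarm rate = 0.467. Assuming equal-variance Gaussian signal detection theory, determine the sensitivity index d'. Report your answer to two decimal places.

Φ⁻¹(H) = Φ⁻¹(0.677) = 0.459
Φ⁻¹(FA) = Φ⁻¹(0.467) = -0.083
d' = z(H) − z(FA) = 0.459 − (-0.083) = 0.542

d' = 0.54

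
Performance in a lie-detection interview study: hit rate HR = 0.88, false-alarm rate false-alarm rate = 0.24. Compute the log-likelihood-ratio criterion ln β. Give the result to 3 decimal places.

ln β = -0.441

z(H) = z(0.88) = 1.1750
z(FA) = z(0.24) = -0.7063
ln β = −½·[z(H)² − z(FA)²] = −0.5 × (1.3806 − 0.4989) = -0.44085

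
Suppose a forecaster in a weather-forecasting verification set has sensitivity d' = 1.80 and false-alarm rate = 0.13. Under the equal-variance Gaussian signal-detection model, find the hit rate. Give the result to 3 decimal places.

z(false-alarm rate) = z(0.13) = -1.1264
z(H) = z(FA) + d' = -1.1264 + 1.80 = 0.6736
hit rate = Φ(0.6736) = 0.7497

hit rate = 0.750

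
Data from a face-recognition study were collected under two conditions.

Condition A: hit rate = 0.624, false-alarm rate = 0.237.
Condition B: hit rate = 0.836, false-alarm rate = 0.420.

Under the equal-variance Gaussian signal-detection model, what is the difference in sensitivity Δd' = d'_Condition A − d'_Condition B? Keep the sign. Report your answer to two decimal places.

Δd' = -0.15

Condition A: z(0.624) = 0.316, z(0.237) = -0.716, d' = 1.032
Condition B: z(0.836) = 0.978, z(0.420) = -0.202, d' = 1.180
Δd' = d'_Condition A − d'_Condition B = 1.032 − 1.180 = -0.148
Condition B has the higher sensitivity.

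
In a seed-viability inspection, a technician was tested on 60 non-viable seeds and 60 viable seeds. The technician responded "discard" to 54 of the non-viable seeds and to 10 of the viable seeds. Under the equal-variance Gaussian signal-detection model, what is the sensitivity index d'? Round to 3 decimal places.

d' = 2.249

H = 54/60 = 0.9000
FA = 10/60 = 0.1667
z(H) = z(0.9000) = 1.2816
z(FA) = z(0.1667) = -0.9673
d' = z(H) − z(FA) = 1.2816 − (-0.9673) = 2.2489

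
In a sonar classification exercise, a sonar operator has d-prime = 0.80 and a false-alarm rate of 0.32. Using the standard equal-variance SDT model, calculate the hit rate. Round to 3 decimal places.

hit rate = 0.630

z(false-alarm rate) = z(0.32) = -0.4677
z(H) = z(FA) + d' = -0.4677 + 0.80 = 0.3323
hit rate = Φ(0.3323) = 0.6302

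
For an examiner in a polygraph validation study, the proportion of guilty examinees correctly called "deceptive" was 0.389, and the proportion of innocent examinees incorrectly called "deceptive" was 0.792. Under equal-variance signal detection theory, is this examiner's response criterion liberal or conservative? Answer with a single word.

z(H) = -0.282, z(FA) = 0.813
c = −½·(z(H) + z(FA)) = -0.2655
c < 0 → liberal criterion (biased toward responding “yes”).

liberal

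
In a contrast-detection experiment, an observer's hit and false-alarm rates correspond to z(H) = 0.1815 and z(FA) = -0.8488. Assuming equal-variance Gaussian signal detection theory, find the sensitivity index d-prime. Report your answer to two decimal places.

d-prime = 1.03

d' = z(H) − z(FA) = 0.1815 − (-0.8488) = 1.0303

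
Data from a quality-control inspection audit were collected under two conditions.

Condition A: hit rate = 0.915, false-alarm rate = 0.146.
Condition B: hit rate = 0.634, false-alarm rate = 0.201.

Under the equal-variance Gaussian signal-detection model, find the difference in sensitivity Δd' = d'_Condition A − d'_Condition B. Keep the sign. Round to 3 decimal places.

Δd' = 1.245

Condition A: z(0.915) = 1.3722, z(0.146) = -1.0537, d' = 2.4259
Condition B: z(0.634) = 0.3425, z(0.201) = -0.8381, d' = 1.1806
Δd' = d'_Condition A − d'_Condition B = 2.4259 − 1.1806 = 1.2453
Condition A has the higher sensitivity.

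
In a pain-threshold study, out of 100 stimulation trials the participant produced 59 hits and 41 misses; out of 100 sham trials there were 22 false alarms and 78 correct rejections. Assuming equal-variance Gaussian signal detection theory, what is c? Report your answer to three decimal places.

c = 0.272

H = 59/100 = 0.5900
FA = 22/100 = 0.2200
z(H) = z(0.5900) = 0.2275
z(FA) = z(0.2200) = -0.7722
c = −½·[z(H) + z(FA)] = −0.5 × (0.2275 + (-0.7722)) = 0.27235
c > 0: the participant has a conservative response bias.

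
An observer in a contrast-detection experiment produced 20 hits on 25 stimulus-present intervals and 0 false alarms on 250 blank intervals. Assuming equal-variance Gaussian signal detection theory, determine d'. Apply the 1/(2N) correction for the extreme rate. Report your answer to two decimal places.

d' = 3.72

The false-alarm rate is 0/250 = 0, so apply the 1/(2N) correction: FA → 1/(2·250) = 0.00200.
z(H) = z(0.80000) = 0.842
z(FA) = z(0.00200) = -2.878
d' = 0.842 − (-2.878) = 3.720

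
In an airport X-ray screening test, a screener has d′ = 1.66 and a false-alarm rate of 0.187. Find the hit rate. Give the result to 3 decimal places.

hit rate = 0.780

z(false-alarm rate) = z(0.187) = -0.8890
z(H) = z(FA) + d' = -0.8890 + 1.66 = 0.7710
hit rate = Φ(0.7710) = 0.7796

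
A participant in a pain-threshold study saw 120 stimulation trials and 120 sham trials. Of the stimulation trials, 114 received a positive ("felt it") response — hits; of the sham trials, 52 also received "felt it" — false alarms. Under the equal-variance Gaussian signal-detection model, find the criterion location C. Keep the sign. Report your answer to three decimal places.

H = 114/120 = 0.9500
FA = 52/120 = 0.4333
Φ⁻¹(H) = Φ⁻¹(0.9500) = 1.6449
Φ⁻¹(FA) = Φ⁻¹(0.4333) = -0.1680
c = −½·[z(H) + z(FA)] = −0.5 × (1.6449 + (-0.1680)) = -0.73845

C = -0.738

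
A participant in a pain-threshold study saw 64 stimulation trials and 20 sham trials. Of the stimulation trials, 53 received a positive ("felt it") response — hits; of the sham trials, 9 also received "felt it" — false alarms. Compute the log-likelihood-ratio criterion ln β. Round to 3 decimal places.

H = 53/64 = 0.8281
FA = 9/20 = 0.4500
z(H) = z(0.8281) = 0.9467
z(FA) = z(0.4500) = -0.1257
ln β = −½·[z(H)² − z(FA)²] = −0.5 × (0.8962 − 0.0158) = -0.4402

ln β = -0.440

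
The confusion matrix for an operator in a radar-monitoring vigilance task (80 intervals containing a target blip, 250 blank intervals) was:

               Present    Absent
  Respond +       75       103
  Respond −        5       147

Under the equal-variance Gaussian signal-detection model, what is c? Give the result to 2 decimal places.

H = 75/80 = 0.9375
FA = 103/250 = 0.4120
z(H) = z(0.9375) = 1.5341
z(FA) = z(0.4120) = -0.2224
c = −½·[z(H) + z(FA)] = −0.5 × (1.5341 + (-0.2224)) = -0.65585

c = -0.66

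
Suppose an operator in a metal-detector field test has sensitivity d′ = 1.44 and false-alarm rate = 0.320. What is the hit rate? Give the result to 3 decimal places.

z(false-alarm rate) = z(0.320) = -0.4677
z(H) = z(FA) + d' = -0.4677 + 1.44 = 0.9723
hit rate = Φ(0.9723) = 0.8345

hit rate = 0.835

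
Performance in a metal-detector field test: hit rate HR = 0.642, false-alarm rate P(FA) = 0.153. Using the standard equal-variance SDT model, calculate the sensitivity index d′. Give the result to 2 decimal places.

Φ⁻¹(H) = Φ⁻¹(0.642) = 0.364
Φ⁻¹(FA) = Φ⁻¹(0.153) = -1.024
d' = z(H) − z(FA) = 0.364 − (-1.024) = 1.388

d′ = 1.39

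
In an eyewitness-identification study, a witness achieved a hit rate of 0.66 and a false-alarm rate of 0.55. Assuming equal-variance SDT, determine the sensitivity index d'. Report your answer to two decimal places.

d' = 0.29

Φ⁻¹(H) = 0.4125
Φ⁻¹(FA) = 0.1257
d' = z(H) − z(FA) = 0.4125 − 0.1257 = 0.2868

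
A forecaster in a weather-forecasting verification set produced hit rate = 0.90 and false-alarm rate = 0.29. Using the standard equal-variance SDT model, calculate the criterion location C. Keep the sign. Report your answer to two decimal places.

C = -0.36

z(0.90) = 1.282, z(0.29) = -0.553
c = −½·[z(H) + z(FA)] = −0.5 × (1.282 + (-0.553)) = -0.3645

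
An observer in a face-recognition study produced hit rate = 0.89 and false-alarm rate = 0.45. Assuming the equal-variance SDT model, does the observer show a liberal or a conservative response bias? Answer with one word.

z(H) = 1.227, z(FA) = -0.126
c = −½·(z(H) + z(FA)) = -0.5505
c < 0 → liberal criterion (biased toward responding “yes”).

liberal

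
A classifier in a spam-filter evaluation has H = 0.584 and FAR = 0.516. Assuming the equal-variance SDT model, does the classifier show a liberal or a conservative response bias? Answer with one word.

z(H) = 0.212, z(FA) = 0.040
c = −½·(z(H) + z(FA)) = -0.126
c < 0 → liberal criterion (biased toward responding “yes”).

liberal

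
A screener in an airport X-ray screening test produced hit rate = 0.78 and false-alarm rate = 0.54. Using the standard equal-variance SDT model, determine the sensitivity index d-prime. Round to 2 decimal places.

z(H) = z(0.78) = 0.772
z(FA) = z(0.54) = 0.100
d' = z(H) − z(FA) = 0.772 − 0.100 = 0.672

d-prime = 0.67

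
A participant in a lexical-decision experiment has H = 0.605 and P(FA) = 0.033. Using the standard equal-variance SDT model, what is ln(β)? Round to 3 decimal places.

z(H) = z(0.605) = 0.2663
z(FA) = z(0.033) = -1.8384
ln β = −½·[z(H)² − z(FA)²] = −0.5 × (0.0709 − 3.3797) = 1.6544

ln β = 1.654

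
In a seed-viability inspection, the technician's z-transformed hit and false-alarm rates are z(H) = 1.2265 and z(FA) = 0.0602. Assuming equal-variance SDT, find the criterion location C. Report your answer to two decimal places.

C = -0.64

c = −½·[z(H) + z(FA)] = −½·(1.2265 + 0.0602) = -0.64335
c < 0: the technician has a liberal response bias.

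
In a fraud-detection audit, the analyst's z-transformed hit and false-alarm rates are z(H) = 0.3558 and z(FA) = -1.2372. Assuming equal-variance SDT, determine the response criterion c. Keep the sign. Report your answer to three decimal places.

c = −½·[z(H) + z(FA)] = −½·(0.3558 + (-1.2372)) = 0.4407

c = 0.441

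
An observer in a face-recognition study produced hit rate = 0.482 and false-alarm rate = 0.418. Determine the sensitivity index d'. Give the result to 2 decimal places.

z(H) = -0.045
z(FA) = -0.207
d' = z(H) − z(FA) = -0.045 − (-0.207) = 0.162

d' = 0.16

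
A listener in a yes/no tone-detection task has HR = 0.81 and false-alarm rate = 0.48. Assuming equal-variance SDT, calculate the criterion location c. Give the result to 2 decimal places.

c = -0.41

z(0.81) = 0.878, z(0.48) = -0.050
c = −½·[z(H) + z(FA)] = −0.5 × (0.878 + (-0.050)) = -0.414
c < 0: the listener has a liberal response bias.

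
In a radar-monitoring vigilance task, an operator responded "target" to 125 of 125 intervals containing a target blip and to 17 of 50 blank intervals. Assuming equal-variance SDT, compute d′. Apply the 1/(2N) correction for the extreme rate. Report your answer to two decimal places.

d′ = 3.06

The hit rate is 125/125 = 1, so apply the 1/(2N) correction: H → 1 − 1/(2·125) = 0.99600.
z(H) = z(0.99600) = 2.652
z(FA) = z(0.34000) = -0.412
d' = 2.652 − (-0.412) = 3.064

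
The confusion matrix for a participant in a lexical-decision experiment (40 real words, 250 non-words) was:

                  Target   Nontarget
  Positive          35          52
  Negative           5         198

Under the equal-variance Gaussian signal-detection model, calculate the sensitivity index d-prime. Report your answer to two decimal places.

H = 35/40 = 0.8750
FA = 52/250 = 0.2080
z(H) = 1.150
z(FA) = -0.813
d' = z(H) − z(FA) = 1.150 − (-0.813) = 1.963

d-prime = 1.96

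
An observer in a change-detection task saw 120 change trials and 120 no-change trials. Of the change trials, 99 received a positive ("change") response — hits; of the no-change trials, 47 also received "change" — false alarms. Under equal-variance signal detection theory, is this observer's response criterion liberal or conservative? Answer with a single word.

z(H) = 0.935, z(FA) = -0.275
c = −½·(z(H) + z(FA)) = -0.330
c < 0 → liberal criterion (biased toward responding “yes”).

liberal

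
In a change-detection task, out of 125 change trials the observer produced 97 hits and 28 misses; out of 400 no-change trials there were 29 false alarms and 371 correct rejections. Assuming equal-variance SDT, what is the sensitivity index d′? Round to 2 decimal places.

H = 97/125 = 0.7760
FA = 29/400 = 0.0725
z(H) = z(0.7760) = 0.7588
z(FA) = z(0.0725) = -1.4574
d' = z(H) − z(FA) = 0.7588 − (-1.4574) = 2.2162

d′ = 2.22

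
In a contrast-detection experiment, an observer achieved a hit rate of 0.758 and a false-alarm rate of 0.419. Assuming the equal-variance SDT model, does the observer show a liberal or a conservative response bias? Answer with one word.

z(H) = 0.700, z(FA) = -0.204
c = −½·(z(H) + z(FA)) = -0.248
c < 0 → liberal criterion (biased toward responding “yes”).

liberal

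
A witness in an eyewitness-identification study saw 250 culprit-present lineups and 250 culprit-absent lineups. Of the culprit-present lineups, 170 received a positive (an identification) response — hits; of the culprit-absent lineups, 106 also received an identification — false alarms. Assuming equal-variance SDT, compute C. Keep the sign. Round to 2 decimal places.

H = 170/250 = 0.6800
FA = 106/250 = 0.4240
z(H) = 0.4677
z(FA) = -0.1917
c = −½·[z(H) + z(FA)] = −0.5 × (0.4677 + (-0.1917)) = -0.1380

C = -0.14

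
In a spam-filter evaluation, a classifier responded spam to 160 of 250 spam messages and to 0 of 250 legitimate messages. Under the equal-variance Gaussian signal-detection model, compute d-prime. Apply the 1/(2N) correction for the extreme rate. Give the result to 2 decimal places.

The false-alarm rate is 0/250 = 0, so apply the 1/(2N) correction: FA → 1/(2·250) = 0.00200.
z(H) = z(0.64000) = 0.358
z(FA) = z(0.00200) = -2.878
d' = 0.358 − (-2.878) = 3.236

d-prime = 3.24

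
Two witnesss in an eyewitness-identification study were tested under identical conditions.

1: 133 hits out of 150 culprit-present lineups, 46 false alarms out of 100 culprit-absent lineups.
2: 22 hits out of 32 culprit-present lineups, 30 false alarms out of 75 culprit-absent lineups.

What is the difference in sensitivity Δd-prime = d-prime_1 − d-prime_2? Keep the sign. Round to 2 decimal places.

Δd-prime = 0.57

1: z(0.8867) = 1.209, z(0.4600) = -0.100, d' = 1.309
2: z(0.6875) = 0.489, z(0.4000) = -0.253, d' = 0.742
Δd' = d'_1 − d'_2 = 1.309 − 0.742 = 0.567
1 has the higher sensitivity.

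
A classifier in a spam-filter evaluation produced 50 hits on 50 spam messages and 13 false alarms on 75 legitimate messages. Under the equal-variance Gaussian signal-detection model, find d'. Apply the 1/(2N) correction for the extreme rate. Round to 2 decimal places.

The hit rate is 50/50 = 1, so apply the 1/(2N) correction: H → 1 − 1/(2·50) = 0.99000.
z(H) = z(0.99000) = 2.326
z(FA) = z(0.17333) = -0.941
d' = 2.326 − (-0.941) = 3.267

d' = 3.27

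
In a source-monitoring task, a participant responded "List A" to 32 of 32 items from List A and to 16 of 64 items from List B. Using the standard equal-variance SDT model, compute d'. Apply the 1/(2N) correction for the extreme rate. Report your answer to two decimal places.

The hit rate is 32/32 = 1, so apply the 1/(2N) correction: H → 1 − 1/(2·32) = 0.98438.
z(H) = z(0.98438) = 2.154
z(FA) = z(0.25000) = -0.674
d' = 2.154 − (-0.674) = 2.828

d' = 2.83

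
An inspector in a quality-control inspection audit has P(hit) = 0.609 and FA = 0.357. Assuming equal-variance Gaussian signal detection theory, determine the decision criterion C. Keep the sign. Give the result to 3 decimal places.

C = 0.045

Φ⁻¹(0.609) = 0.2767, Φ⁻¹(0.357) = -0.3665
c = −½·[z(H) + z(FA)] = −0.5 × (0.2767 + (-0.3665)) = 0.0449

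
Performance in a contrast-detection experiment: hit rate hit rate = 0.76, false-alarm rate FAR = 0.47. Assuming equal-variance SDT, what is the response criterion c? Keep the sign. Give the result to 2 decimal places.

Φ⁻¹(0.76) = 0.7063, Φ⁻¹(0.47) = -0.0753
c = −½·[z(H) + z(FA)] = −0.5 × (0.7063 + (-0.0753)) = -0.3155
c < 0: the observer has a liberal response bias.

c = -0.32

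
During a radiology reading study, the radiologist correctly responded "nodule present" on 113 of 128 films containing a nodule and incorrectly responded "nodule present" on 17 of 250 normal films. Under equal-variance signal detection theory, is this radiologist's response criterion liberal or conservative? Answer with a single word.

z(H) = 1.189, z(FA) = -1.491
c = −½·(z(H) + z(FA)) = 0.151
c > 0 → conservative criterion (biased toward responding “no”).

conservative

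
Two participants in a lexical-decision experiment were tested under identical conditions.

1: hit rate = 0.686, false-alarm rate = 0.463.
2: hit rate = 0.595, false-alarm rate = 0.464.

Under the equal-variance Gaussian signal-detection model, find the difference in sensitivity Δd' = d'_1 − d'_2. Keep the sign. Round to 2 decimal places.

Δd' = 0.25

1: z(0.686) = 0.485, z(0.463) = -0.093, d' = 0.578
2: z(0.595) = 0.240, z(0.464) = -0.090, d' = 0.330
Δd' = d'_1 − d'_2 = 0.578 − 0.330 = 0.248
1 has the higher sensitivity.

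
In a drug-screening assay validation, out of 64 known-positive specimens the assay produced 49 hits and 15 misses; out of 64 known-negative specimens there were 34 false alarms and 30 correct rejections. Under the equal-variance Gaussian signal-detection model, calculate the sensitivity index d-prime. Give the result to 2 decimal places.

H = 49/64 = 0.7656
FA = 34/64 = 0.5312
z(0.7656) = 0.724, z(0.5312) = 0.078
d' = z(H) − z(FA) = 0.724 − 0.078 = 0.646

d-prime = 0.65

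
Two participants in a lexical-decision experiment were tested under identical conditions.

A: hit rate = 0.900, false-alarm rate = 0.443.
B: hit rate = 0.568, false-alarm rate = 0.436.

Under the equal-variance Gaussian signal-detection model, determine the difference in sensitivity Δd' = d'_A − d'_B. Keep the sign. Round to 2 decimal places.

Δd' = 1.09

A: z(0.900) = 1.282, z(0.443) = -0.143, d' = 1.425
B: z(0.568) = 0.171, z(0.436) = -0.161, d' = 0.332
Δd' = d'_A − d'_B = 1.425 − 0.332 = 1.093
A has the higher sensitivity.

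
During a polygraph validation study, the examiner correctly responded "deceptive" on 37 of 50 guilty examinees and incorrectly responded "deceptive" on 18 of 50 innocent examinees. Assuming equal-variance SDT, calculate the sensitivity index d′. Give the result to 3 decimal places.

d′ = 1.002

H = 37/50 = 0.7400
FA = 18/50 = 0.3600
z(0.7400) = 0.6433, z(0.3600) = -0.3585
d' = z(H) − z(FA) = 0.6433 − (-0.3585) = 1.0018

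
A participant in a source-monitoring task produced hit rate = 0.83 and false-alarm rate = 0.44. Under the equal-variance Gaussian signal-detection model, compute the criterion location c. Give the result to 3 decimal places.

c = -0.402

z(H) = 0.9542
z(FA) = -0.1510
c = −½·[z(H) + z(FA)] = −0.5 × (0.9542 + (-0.1510)) = -0.4016
c < 0: the participant has a liberal response bias.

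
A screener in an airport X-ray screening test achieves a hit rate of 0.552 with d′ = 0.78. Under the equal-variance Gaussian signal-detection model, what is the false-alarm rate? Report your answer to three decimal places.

z(hit rate) = z(0.552) = 0.1307
z(FA) = z(H) − d' = 0.1307 − 0.78 = -0.6493
false-alarm rate = Φ(-0.6493) = 0.2581

false-alarm rate = 0.258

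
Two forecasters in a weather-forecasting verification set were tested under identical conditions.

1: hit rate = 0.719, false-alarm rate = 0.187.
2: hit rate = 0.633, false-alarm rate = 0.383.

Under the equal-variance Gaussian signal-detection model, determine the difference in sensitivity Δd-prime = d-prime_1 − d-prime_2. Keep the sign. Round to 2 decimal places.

1: z(0.719) = 0.580, z(0.187) = -0.889, d' = 1.469
2: z(0.633) = 0.340, z(0.383) = -0.298, d' = 0.638
Δd' = d'_1 − d'_2 = 1.469 − 0.638 = 0.831
1 has the higher sensitivity.

Δd-prime = 0.83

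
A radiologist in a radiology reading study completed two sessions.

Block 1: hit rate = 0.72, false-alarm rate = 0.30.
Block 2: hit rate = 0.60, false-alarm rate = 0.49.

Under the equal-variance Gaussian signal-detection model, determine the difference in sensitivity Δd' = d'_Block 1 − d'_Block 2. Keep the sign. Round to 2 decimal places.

Block 1: z(0.72) = 0.583, z(0.30) = -0.524, d' = 1.107
Block 2: z(0.60) = 0.253, z(0.49) = -0.025, d' = 0.278
Δd' = d'_Block 1 − d'_Block 2 = 1.107 − 0.278 = 0.829
Block 1 has the higher sensitivity.

Δd' = 0.83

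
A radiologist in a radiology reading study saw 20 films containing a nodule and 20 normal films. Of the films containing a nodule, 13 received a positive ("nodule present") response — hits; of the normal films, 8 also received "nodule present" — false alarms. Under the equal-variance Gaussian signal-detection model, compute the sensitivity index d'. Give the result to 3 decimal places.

d' = 0.639

H = 13/20 = 0.6500
FA = 8/20 = 0.4000
z(0.6500) = 0.3853, z(0.4000) = -0.2533
d' = z(H) − z(FA) = 0.3853 − (-0.2533) = 0.6386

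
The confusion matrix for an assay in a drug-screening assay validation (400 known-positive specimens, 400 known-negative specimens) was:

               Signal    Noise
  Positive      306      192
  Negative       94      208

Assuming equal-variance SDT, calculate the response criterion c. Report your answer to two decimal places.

c = -0.34

H = 306/400 = 0.7650
FA = 192/400 = 0.4800
Φ⁻¹(H) = Φ⁻¹(0.7650) = 0.7225
Φ⁻¹(FA) = Φ⁻¹(0.4800) = -0.0502
c = −½·[z(H) + z(FA)] = −0.5 × (0.7225 + (-0.0502)) = -0.33615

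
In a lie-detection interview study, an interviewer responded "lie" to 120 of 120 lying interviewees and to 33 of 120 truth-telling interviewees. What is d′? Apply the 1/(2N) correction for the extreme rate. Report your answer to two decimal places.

d′ = 3.24

The hit rate is 120/120 = 1, so apply the 1/(2N) correction: H → 1 − 1/(2·120) = 0.99583.
z(H) = z(0.99583) = 2.638
z(FA) = z(0.27500) = -0.598
d' = 2.638 − (-0.598) = 3.236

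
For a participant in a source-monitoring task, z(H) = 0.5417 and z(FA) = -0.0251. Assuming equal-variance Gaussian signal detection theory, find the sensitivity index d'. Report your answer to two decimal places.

d' = 0.57

d' = z(H) − z(FA) = 0.5417 − (-0.0251) = 0.5668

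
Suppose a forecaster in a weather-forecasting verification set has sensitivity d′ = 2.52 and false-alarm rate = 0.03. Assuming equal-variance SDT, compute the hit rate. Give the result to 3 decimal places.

z(false-alarm rate) = z(0.03) = -1.8808
z(H) = z(FA) + d' = -1.8808 + 2.52 = 0.6392
hit rate = Φ(0.6392) = 0.7387

hit rate = 0.739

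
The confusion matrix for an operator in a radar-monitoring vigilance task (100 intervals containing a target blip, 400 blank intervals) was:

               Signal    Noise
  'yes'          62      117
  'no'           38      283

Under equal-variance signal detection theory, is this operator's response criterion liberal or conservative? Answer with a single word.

z(H) = 0.305, z(FA) = -0.546
c = −½·(z(H) + z(FA)) = 0.1205
c > 0 → conservative criterion (biased toward responding “no”).

conservative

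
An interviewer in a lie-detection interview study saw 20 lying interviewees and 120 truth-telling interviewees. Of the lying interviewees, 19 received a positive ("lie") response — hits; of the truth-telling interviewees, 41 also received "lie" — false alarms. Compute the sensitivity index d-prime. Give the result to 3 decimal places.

H = 19/20 = 0.9500
FA = 41/120 = 0.3417
z(H) = 1.6449
z(FA) = -0.4078
d' = z(H) − z(FA) = 1.6449 − (-0.4078) = 2.0527

d-prime = 2.053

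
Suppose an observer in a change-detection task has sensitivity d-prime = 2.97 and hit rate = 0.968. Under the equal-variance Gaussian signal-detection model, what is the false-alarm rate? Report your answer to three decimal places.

false-alarm rate = 0.132

z(hit rate) = z(0.968) = 1.8522
z(FA) = z(H) − d' = 1.8522 − 2.97 = -1.1178
false-alarm rate = Φ(-1.1178) = 0.1318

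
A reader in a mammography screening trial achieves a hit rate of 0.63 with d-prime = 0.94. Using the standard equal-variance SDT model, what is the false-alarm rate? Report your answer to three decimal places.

false-alarm rate = 0.272

z(hit rate) = z(0.63) = 0.3319
z(FA) = z(H) − d' = 0.3319 − 0.94 = -0.6081
false-alarm rate = Φ(-0.6081) = 0.2716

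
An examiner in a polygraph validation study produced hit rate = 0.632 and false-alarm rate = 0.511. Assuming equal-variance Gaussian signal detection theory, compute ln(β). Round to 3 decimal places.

z(H) = z(0.632) = 0.3372
z(FA) = z(0.511) = 0.0276
ln β = −½·[z(H)² − z(FA)²] = −0.5 × (0.1137 − 0.0008) = -0.05645

ln β = -0.056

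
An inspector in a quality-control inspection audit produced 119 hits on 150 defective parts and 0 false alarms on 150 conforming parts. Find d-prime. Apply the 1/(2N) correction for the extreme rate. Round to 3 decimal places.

d-prime = 3.531

The false-alarm rate is 0/150 = 0, so apply the 1/(2N) correction: FA → 1/(2·150) = 0.00333.
z(H) = z(0.79333) = 0.8180
z(FA) = z(0.00333) = -2.7134
d' = 0.8180 − (-2.7134) = 3.5314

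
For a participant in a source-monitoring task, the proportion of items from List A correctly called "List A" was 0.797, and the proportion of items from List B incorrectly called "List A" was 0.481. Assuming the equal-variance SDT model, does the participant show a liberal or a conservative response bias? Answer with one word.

liberal

z(H) = 0.831, z(FA) = -0.048
c = −½·(z(H) + z(FA)) = -0.3915
c < 0 → liberal criterion (biased toward responding “yes”).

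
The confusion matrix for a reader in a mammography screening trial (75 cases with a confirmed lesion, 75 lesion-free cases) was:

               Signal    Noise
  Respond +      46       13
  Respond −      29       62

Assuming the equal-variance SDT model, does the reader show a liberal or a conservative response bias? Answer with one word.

conservative

z(H) = 0.288, z(FA) = -0.941
c = −½·(z(H) + z(FA)) = 0.3265
c > 0 → conservative criterion (biased toward responding “no”).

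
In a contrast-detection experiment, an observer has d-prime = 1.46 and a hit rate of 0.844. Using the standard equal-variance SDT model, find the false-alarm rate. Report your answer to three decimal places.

false-alarm rate = 0.327

z(hit rate) = z(0.844) = 1.0110
z(FA) = z(H) − d' = 1.0110 − 1.46 = -0.4490
false-alarm rate = Φ(-0.4490) = 0.3267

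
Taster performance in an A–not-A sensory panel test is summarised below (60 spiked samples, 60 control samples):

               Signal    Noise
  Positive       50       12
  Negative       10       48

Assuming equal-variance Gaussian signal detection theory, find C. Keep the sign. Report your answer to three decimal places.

H = 50/60 = 0.8333
FA = 12/60 = 0.2000
Φ⁻¹(H) = 0.9673
Φ⁻¹(FA) = -0.8416
c = −½·[z(H) + z(FA)] = −0.5 × (0.9673 + (-0.8416)) = -0.06285
c < 0: the taster has a liberal response bias.

C = -0.063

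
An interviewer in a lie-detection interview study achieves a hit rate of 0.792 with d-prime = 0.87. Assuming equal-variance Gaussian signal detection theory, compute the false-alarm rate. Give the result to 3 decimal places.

false-alarm rate = 0.477

z(hit rate) = z(0.792) = 0.8134
z(FA) = z(H) − d' = 0.8134 − 0.87 = -0.0566
false-alarm rate = Φ(-0.0566) = 0.4774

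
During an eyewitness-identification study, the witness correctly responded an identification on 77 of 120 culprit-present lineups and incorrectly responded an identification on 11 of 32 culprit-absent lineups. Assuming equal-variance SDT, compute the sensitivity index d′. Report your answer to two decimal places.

H = 77/120 = 0.6417
FA = 11/32 = 0.3438
Φ⁻¹(H) = Φ⁻¹(0.6417) = 0.3630
Φ⁻¹(FA) = Φ⁻¹(0.3438) = -0.4021
d' = z(H) − z(FA) = 0.3630 − (-0.4021) = 0.7651

d′ = 0.77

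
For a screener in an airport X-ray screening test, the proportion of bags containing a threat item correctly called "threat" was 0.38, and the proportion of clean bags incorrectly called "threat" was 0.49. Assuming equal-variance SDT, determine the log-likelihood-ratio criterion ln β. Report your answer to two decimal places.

ln β = -0.05

z(0.38) = -0.305, z(0.49) = -0.025
ln β = −½·[z(H)² − z(FA)²] = −0.5 × (0.093 − 0.001) = -0.046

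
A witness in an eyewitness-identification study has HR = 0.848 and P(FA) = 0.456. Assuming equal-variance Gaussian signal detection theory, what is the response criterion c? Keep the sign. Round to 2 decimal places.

Φ⁻¹(H) = Φ⁻¹(0.848) = 1.0279
Φ⁻¹(FA) = Φ⁻¹(0.456) = -0.1105
c = −½·[z(H) + z(FA)] = −0.5 × (1.0279 + (-0.1105)) = -0.4587
c < 0: the witness has a liberal response bias.

c = -0.46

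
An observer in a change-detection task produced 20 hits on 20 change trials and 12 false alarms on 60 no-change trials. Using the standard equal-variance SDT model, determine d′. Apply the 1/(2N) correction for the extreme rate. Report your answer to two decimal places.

d′ = 2.80

The hit rate is 20/20 = 1, so apply the 1/(2N) correction: H → 1 − 1/(2·20) = 0.97500.
z(H) = z(0.97500) = 1.960
z(FA) = z(0.20000) = -0.842
d' = 1.960 − (-0.842) = 2.802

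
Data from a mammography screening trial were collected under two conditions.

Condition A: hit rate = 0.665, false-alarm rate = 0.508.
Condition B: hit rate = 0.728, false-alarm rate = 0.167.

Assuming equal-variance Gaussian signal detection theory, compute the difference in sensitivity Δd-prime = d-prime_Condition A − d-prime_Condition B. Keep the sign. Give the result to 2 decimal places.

Condition A: z(0.665) = 0.426, z(0.508) = 0.020, d' = 0.406
Condition B: z(0.728) = 0.607, z(0.167) = -0.966, d' = 1.573
Δd' = d'_Condition A − d'_Condition B = 0.406 − 1.573 = -1.167
Condition B has the higher sensitivity.

Δd-prime = -1.17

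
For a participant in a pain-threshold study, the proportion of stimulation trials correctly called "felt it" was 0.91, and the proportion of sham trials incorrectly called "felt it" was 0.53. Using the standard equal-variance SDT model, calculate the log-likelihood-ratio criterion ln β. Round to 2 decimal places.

ln β = -0.90

z(H) = 1.341
z(FA) = 0.075
ln β = −½·[z(H)² − z(FA)²] = −0.5 × (1.798 − 0.006) = -0.896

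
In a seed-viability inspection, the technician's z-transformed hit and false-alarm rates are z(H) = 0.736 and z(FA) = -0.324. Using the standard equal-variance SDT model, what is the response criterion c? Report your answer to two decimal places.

c = -0.21

c = −½·[z(H) + z(FA)] = −½·(0.736 + (-0.324)) = -0.206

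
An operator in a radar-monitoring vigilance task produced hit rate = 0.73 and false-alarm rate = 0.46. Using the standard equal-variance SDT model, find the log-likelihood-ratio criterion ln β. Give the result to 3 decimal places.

z(0.73) = 0.6128, z(0.46) = -0.1004
ln β = −½·[z(H)² − z(FA)²] = −0.5 × (0.3755 − 0.0101) = -0.1827

ln β = -0.183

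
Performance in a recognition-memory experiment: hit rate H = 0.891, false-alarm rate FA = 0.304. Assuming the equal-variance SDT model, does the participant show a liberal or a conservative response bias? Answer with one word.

liberal

z(H) = 1.232, z(FA) = -0.513
c = −½·(z(H) + z(FA)) = -0.3595
c < 0 → liberal criterion (biased toward responding “yes”).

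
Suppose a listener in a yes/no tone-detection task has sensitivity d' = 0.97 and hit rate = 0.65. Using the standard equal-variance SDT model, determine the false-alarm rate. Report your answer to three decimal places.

false-alarm rate = 0.279

z(hit rate) = z(0.65) = 0.3853
z(FA) = z(H) − d' = 0.3853 − 0.97 = -0.5847
false-alarm rate = Φ(-0.5847) = 0.2794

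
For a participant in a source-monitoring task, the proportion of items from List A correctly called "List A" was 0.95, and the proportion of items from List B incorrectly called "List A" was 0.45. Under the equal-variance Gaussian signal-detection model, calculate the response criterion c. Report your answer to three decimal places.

Φ⁻¹(H) = 1.6449
Φ⁻¹(FA) = -0.1257
c = −½·[z(H) + z(FA)] = −0.5 × (1.6449 + (-0.1257)) = -0.7596
c < 0: the participant has a liberal response bias.

c = -0.760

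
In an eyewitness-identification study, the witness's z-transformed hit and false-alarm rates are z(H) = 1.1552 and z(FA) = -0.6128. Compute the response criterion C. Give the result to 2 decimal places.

C = -0.27

c = −½·[z(H) + z(FA)] = −½·(1.1552 + (-0.6128)) = -0.2712
c < 0: the witness has a liberal response bias.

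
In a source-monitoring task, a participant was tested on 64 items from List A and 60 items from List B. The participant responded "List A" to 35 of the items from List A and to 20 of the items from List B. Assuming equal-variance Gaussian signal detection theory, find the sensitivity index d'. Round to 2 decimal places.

H = 35/64 = 0.5469
FA = 20/60 = 0.3333
z(H) = 0.1178
z(FA) = -0.4308
d' = z(H) − z(FA) = 0.1178 − (-0.4308) = 0.5486

d' = 0.55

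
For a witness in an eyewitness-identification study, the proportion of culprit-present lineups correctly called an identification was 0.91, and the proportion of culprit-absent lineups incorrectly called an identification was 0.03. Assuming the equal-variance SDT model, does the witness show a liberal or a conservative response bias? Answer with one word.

conservative

z(H) = 1.341, z(FA) = -1.881
c = −½·(z(H) + z(FA)) = 0.270
c > 0 → conservative criterion (biased toward responding “no”).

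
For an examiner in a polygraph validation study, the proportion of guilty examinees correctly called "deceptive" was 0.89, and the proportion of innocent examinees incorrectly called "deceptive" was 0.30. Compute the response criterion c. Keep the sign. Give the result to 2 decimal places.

c = -0.35

z(H) = z(0.89) = 1.227
z(FA) = z(0.30) = -0.524
c = −½·[z(H) + z(FA)] = −0.5 × (1.227 + (-0.524)) = -0.3515
c < 0: the examiner has a liberal response bias.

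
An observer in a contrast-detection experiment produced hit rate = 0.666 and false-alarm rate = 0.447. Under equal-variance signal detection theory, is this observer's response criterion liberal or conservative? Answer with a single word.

z(H) = 0.429, z(FA) = -0.133
c = −½·(z(H) + z(FA)) = -0.148
c < 0 → liberal criterion (biased toward responding “yes”).

liberal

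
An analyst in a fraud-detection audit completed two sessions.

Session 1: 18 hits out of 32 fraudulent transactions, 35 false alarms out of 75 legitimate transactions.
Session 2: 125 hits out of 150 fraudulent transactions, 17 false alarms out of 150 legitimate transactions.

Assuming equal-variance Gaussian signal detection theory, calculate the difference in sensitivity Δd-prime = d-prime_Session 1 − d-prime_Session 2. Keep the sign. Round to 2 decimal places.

Δd-prime = -1.94

Session 1: z(0.5625) = 0.157, z(0.4667) = -0.084, d' = 0.241
Session 2: z(0.8333) = 0.967, z(0.1133) = -1.209, d' = 2.176
Δd' = d'_Session 1 − d'_Session 2 = 0.241 − 2.176 = -1.935
Session 2 has the higher sensitivity.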